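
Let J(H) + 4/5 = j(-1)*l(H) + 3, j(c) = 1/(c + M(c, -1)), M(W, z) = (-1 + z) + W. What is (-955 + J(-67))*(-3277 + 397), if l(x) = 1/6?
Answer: 2744184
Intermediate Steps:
M(W, z) = -1 + W + z
l(x) = 1/6
j(c) = 1/(-2 + 2*c) (j(c) = 1/(c + (-1 + c - 1)) = 1/(c + (-2 + c)) = 1/(-2 + 2*c))
J(H) = 259/120 (J(H) = -4/5 + ((1/(2*(-1 - 1)))*(1/6) + 3) = -4/5 + (((1/2)/(-2))*(1/6) + 3) = -4/5 + (((1/2)*(-1/2))*(1/6) + 3) = -4/5 + (-1/4*1/6 + 3) = -4/5 + (-1/24 + 3) = -4/5 + 71/24 = 259/120)
(-955 + J(-67))*(-3277 + 397) = (-955 + 259/120)*(-3277 + 397) = -114341/120*(-2880) = 2744184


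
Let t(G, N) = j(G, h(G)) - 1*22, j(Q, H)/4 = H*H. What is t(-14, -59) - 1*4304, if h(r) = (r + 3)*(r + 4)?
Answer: 44074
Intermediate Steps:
h(r) = (3 + r)*(4 + r)
j(Q, H) = 4*H² (j(Q, H) = 4*(H*H) = 4*H²)
t(G, N) = -22 + 4*(12 + G² + 7*G)² (t(G, N) = 4*(12 + G² + 7*G)² - 1*22 = 4*(12 + G² + 7*G)² - 22 = -22 + 4*(12 + G² + 7*G)²)
t(-14, -59) - 1*4304 = (-22 + 4*(12 + (-14)² + 7*(-14))²) - 1*4304 = (-22 + 4*(12 + 196 - 98)²) - 4304 = (-22 + 4*110²) - 4304 = (-22 + 4*12100) - 4304 = (-22 + 48400) - 4304 = 48378 - 4304 = 44074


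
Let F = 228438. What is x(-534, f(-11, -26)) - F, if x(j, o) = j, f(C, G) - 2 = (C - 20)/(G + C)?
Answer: -228972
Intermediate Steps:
f(C, G) = 2 + (-20 + C)/(C + G) (f(C, G) = 2 + (C - 20)/(G + C) = 2 + (-20 + C)/(C + G))
x(-534, f(-11, -26)) - F = -534 - 1*228438 = -534 - 228438 = -228972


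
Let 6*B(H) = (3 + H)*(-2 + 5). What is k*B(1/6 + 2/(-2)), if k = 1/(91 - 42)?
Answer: 13/588 ≈ 0.022109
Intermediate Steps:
k = 1/49 ≈ 0.020408
B(H) = 3/2 + H/2 (B(H) = ((3 + H)*(-2 + 5))/6 = ((3 + H)*3)/6 = (9 + 3*H)/6 = 3/2 + H/2)
k*B(1/6 + 2/(-2)) = (3/2 + (1/6 + 2/(-2))/2)/49 = (3/2 + (1*(⅙) + 2*(-½))/2)/49 = (3/2 + (⅙ - 1)/2)/49 = (3/2 + (½)*(-⅚))/49 = (3/2 - 5/12)/49 = (1/49)*(13/12) = 13/588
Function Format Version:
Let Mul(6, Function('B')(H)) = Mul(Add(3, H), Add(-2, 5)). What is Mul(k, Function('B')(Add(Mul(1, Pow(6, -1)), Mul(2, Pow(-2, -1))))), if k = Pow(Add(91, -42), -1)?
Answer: Rational(13, 588) ≈ 0.022109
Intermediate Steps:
k = Rational(1, 49) (k = Pow(49, -1) = Rational(1, 49) ≈ 0.020408)
Function('B')(H) = Add(Rational(3, 2), Mul(Rational(1, 2), H)) (Function('B')(H) = Mul(Rational(1, 6), Mul(Add(3, H), Add(-2, 5))) = Mul(Rational(1, 6), Mul(Add(3, H), 3)) = Mul(Rational(1, 6), Add(9, Mul(3, H))) = Add(Rational(3, 2), Mul(Rational(1, 2), H)))
Mul(k, Function('B')(Add(Mul(1, Pow(6, -1)), Mul(2, Pow(-2, -1))))) = Mul(Rational(1, 49), Add(Rational(3, 2), Mul(Rational(1, 2), Add(Mul(1, Pow(6, -1)), Mul(2, Pow(-2, -1)))))) = Mul(Rational(1, 49), Add(Rational(3, 2), Mul(Rational(1, 2), Add(Mul(1, Rational(1, 6)), Mul(2, Rational(-1, 2)))))) = Mul(Rational(1, 49), Add(Rational(3, 2), Mul(Rational(1, 2), Add(Rational(1, 6), -1)))) = Mul(Rational(1, 49), Add(Rational(3, 2), Mul(Rational(1, 2), Rational(-5, 6)))) = Mul(Rational(1, 49), Add(Rational(3, 2), Rational(-5, 12))) = Mul(Rational(1, 49), Rational(13, 12)) = Rational(13, 588)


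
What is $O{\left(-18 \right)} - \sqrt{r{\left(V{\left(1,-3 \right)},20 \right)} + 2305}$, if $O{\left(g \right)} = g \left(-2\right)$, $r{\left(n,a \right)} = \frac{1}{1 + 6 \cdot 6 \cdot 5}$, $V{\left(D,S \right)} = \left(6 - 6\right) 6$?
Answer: $36 - \frac{\sqrt{75514286}}{181} \approx -12.01$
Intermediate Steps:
$V{\left(D,S \right)} = 0$ ($V{\left(D,S \right)} = \left(6 - 6\right) 6 = 0 \cdot 6 = 0$)
$r{\left(n,a \right)} = \frac{1}{181}$ ($r{\left(n,a \right)} = \frac{1}{1 + 36 \cdot 5} = \frac{1}{1 + 180} = \frac{1}{181}$)
$O{\left(g \right)} = - 2 g$
$O{\left(-18 \right)} - \sqrt{r{\left(V{\left(1,-3 \right)},20 \right)} + 2305} = \left(-2\right) \left(-18\right) - \sqrt{\frac{1}{181} + 2305} = 36 - \sqrt{\frac{417206}{181}} = 36 - \frac{\sqrt{75514286}}{181}$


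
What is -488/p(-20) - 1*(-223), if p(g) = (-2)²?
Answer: 101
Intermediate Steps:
p(g) = 4
-488/p(-20) - 1*(-223) = -488/4 - 1*(-223) = -488*¼ + 223 = -122 + 223 = 101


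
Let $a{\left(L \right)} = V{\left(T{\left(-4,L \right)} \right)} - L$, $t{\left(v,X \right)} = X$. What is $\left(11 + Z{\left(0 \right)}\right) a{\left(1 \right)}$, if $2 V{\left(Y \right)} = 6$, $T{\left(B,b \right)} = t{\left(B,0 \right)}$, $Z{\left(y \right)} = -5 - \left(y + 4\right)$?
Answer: $4$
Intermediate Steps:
$Z{\left(y \right)} = -9 - y$ ($Z{\left(y \right)} = -5 - \left(4 + y\right) = -9 - y$)
$T{\left(B,b \right)} = 0$
$V{\left(Y \right)} = 3$ ($V{\left(Y \right)} = \frac{1}{2} \cdot 6 = 3$)
$a{\left(L \right)} = 3 - L$
$\left(11 + Z{\left(0 \right)}\right) a{\left(1 \right)} = \left(11 - 9\right) \left(3 - 1\right) = \left(11 + \left(-9 + 0\right)\right) \left(3 - 1\right) = \left(11 - 9\right) 2 = 2 \cdot 2 = 4$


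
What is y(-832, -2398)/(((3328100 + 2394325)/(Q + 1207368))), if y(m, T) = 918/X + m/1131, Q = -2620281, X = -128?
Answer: 20736382159/10620820800 ≈ 1.9524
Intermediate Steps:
y(m, T) = -459/64 + m/1131 (y(m, T) = 918/(-128) + m/1131 = 918*(-1/128) + m*(1/1131) = -459/64 + m/1131)
y(-832, -2398)/(((3328100 + 2394325)/(Q + 1207368))) = (-459/64 + (1/1131)*(-832))/(((3328100 + 2394325)/(-2620281 + 1207368))) = (-459/64 - 64/87)/((5722425/(-1412913))) = -44029/(5568*(5722425*(-1/1412913))) = -44029/(5568*(-1907475/470971)) = -44029/5568*(-470971/1907475) = 20736382159/10620820800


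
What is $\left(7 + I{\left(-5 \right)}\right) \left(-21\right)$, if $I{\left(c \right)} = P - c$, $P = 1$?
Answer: $-273$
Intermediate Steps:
$I{\left(c \right)} = 1 - c$
$\left(7 + I{\left(-5 \right)}\right) \left(-21\right) = \left(7 + \left(1 - -5\right)\right) \left(-21\right) = \left(7 + \left(1 + 5\right)\right) \left(-21\right) = \left(7 + 6\right) \left(-21\right) = 13 \left(-21\right) = -273$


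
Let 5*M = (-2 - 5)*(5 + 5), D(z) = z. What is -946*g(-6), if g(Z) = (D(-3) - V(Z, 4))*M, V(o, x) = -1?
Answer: -26488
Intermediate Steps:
M = -14 (M = ((-2 - 5)*(5 + 5))/5 = (-7*10)/5 = (⅕)*(-70) = -14)
g(Z) = 28 (g(Z) = (-3 - 1*(-1))*(-14) = (-3 + 1)*(-14) = -2*(-14) = 28)
-946*g(-6) = -946*28 = -26488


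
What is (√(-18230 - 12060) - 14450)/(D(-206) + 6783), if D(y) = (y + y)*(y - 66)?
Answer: -850/6991 + I*√30290/118847 ≈ -0.12158 + 0.0014644*I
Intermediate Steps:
D(y) = 2*y*(-66 + y) (D(y) = (2*y)*(-66 + y) = 2*y*(-66 + y))
(√(-18230 - 12060) - 14450)/(D(-206) + 6783) = (√(-18230 - 12060) - 14450)/(2*(-206)*(-66 - 206) + 6783) = (√(-30290) - 14450)/(2*(-206)*(-272) + 6783) = (I*√30290 - 14450)/(112064 + 6783) = (-14450 + I*√30290)/118847 = (-14450 + I*√30290)*(1/118847) = -850/6991 + I*√30290/118847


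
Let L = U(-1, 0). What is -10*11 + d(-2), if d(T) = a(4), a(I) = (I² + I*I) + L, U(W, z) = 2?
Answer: -76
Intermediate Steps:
L = 2
a(I) = 2 + 2*I² (a(I) = (I² + I*I) + 2 = (I² + I²) + 2 = 2*I² + 2 = 2 + 2*I²)
d(T) = 34 (d(T) = 2 + 2*4² = 2 + 2*16 = 2 + 32 = 34)
-10*11 + d(-2) = -10*11 + 34 = -110 + 34 = -76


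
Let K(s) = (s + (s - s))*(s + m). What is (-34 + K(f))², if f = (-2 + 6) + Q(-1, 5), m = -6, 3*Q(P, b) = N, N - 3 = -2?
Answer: 137641/81 ≈ 1699.3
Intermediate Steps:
N = 1 (N = 3 - 2 = 1)
Q(P, b) = ⅓ (Q(P, b) = (⅓)*1 = ⅓)
f = 13/3 (f = (-2 + 6) + ⅓ = 4 + ⅓ = 13/3 ≈ 4.3333)
K(s) = s*(-6 + s) (K(s) = (s + (s - s))*(s - 6) = (s + 0)*(-6 + s) = s*(-6 + s))
(-34 + K(f))² = (-34 + 13*(-6 + 13/3)/3)² = (-34 + (13/3)*(-5/3))² = (-34 - 65/9)² = (-371/9)² = 137641/81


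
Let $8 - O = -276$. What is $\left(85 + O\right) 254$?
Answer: $93726$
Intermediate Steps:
$O = 284$ ($O = 8 - -276 = 8 + 276 = 284$)
$\left(85 + O\right) 254 = \left(85 + 284\right) 254 = 369 \cdot 254 = 93726$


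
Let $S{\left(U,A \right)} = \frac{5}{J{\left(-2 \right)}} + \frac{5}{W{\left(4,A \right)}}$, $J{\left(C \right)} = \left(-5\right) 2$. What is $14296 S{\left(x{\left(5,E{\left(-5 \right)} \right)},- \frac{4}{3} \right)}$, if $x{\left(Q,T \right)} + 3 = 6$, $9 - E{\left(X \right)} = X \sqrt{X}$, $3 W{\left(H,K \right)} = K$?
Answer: $-167978$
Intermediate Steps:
$W{\left(H,K \right)} = \frac{K}{3}$
$J{\left(C \right)} = -10$
$E{\left(X \right)} = 9 - X^{\frac{3}{2}}$ ($E{\left(X \right)} = 9 - X \sqrt{X} = 9 - X^{\frac{3}{2}}$)
$x{\left(Q,T \right)} = 3$ ($x{\left(Q,T \right)} = -3 + 6 = 3$)
$S{\left(U,A \right)} = - \frac{1}{2} + \frac{15}{A}$ ($S{\left(U,A \right)} = \frac{5}{-10} + \frac{5}{\frac{1}{3} A} = 5 \left(- \frac{1}{10}\right) + 5 \frac{3}{A} = - \frac{1}{2} + \frac{15}{A}$)
$14296 S{\left(x{\left(5,E{\left(-5 \right)} \right)},- \frac{4}{3} \right)} = 14296 \frac{30 - - \frac{4}{3}}{2 \left(- \frac{4}{3}\right)} = 14296 \cdot \frac{1}{2} \left(- \frac{3}{4}\right) \left(30 + \frac{4}{3}\right) = 14296 \cdot \frac{1}{2} \left(- \frac{3}{4}\right) \frac{94}{3} = 14296 \left(- \frac{47}{4}\right) = -167978$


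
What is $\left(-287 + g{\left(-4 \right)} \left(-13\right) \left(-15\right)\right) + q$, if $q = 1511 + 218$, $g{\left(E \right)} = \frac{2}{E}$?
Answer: $\frac{2689}{2} \approx 1344.5$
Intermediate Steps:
$q = 1729$
$\left(-287 + g{\left(-4 \right)} \left(-13\right) \left(-15\right)\right) + q = \left(-287 + \frac{2}{-4} \left(-13\right) \left(-15\right)\right) + 1729 = \left(-287 + 2 \left(- \frac{1}{4}\right) \left(-13\right) \left(-15\right)\right) + 1729 = \left(-287 + \left(- \frac{1}{2}\right) \left(-13\right) \left(-15\right)\right) + 1729 = \left(-287 + \frac{13}{2} \left(-15\right)\right) + 1729 = \left(-287 - \frac{195}{2}\right) + 1729 = - \frac{769}{2} + 1729 = \frac{2689}{2}$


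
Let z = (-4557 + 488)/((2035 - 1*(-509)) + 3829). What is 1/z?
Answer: -6373/4069 ≈ -1.5662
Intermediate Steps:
z = -4069/6373 (z = -4069/((2035 + 509) + 3829) = -4069/(2544 + 3829) = -4069/6373 ≈ -0.63847)
1/z = 1/(-4069/6373) = -6373/4069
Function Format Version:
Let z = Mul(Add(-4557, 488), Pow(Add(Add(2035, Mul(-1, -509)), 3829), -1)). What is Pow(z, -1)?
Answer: Rational(-6373, 4069) ≈ -1.5662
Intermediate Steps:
z = Rational(-4069, 6373) (z = Mul(-4069, Pow(Add(Add(2035, 509), 3829), -1)) = Mul(-4069, Pow(Add(2544, 3829), -1)) = Mul(-4069, Pow(6373, -1)) = Mul(-4069, Rational(1, 6373)) = Rational(-4069, 6373) ≈ -0.63847)
Pow(z, -1) = Pow(Rational(-4069, 6373), -1) = Rational(-6373, 4069)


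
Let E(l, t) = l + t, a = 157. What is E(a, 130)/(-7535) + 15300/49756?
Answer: 25251382/93727865 ≈ 0.26941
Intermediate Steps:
E(a, 130)/(-7535) + 15300/49756 = (157 + 130)/(-7535) + 15300/49756 = 287*(-1/7535) + 15300*(1/49756) = -287/7535 + 3825/12439 = 25251382/93727865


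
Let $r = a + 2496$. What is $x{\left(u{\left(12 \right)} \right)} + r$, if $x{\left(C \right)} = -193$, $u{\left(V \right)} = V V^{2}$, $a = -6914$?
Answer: $-4611$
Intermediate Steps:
$u{\left(V \right)} = V^{3}$
$r = -4418$ ($r = -6914 + 2496 = -4418$)
$x{\left(u{\left(12 \right)} \right)} + r = -193 - 4418 = -4611$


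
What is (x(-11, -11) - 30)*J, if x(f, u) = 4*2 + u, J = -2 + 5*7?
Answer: -1089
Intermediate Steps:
J = 33 (J = -2 + 35 = 33)
x(f, u) = 8 + u
(x(-11, -11) - 30)*J = ((8 - 11) - 30)*33 = (-3 - 30)*33 = -33*33 = -1089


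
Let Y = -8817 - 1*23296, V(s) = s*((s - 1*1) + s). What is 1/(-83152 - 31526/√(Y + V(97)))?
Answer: -278392896/23149174560361 - 94578*I*√93/23149174560361 ≈ -1.2026e-5 - 3.94e-8*I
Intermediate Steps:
V(s) = s*(-1 + 2*s) (V(s) = s*((s - 1) + s) = s*((-1 + s) + s) = s*(-1 + 2*s))
Y = -32113 (Y = -8817 - 23296 = -32113)
1/(-83152 - 31526/√(Y + V(97))) = 1/(-83152 - 31526/√(-32113 + 97*(-1 + 2*97))) = 1/(-83152 - 31526/√(-32113 + 97*(-1 + 194))) = 1/(-83152 - 31526/√(-32113 + 97*193)) = 1/(-83152 - 31526/√(-32113 + 18721)) = 1/(-83152 - 31526*(-I*√93/1116)) = 1/(-83152 - (-15763)*I*√93/558) = 1/(-83152 + 15763*I*√93/558)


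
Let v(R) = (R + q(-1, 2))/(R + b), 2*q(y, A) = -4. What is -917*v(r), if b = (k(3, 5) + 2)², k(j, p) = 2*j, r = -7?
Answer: 2751/19 ≈ 144.79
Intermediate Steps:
q(y, A) = -2 (q(y, A) = (½)*(-4) = -2)
b = 64 (b = (2*3 + 2)² = (6 + 2)² = 8² = 64)
v(R) = (-2 + R)/(64 + R) (v(R) = (R - 2)/(R + 64) = (-2 + R)/(64 + R))
-917*v(r) = -917*(-2 - 7)/(64 - 7) = -917*(-9)/57 = -917*(-3/19) = 2751/19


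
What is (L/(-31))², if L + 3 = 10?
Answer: 49/961 ≈ 0.050989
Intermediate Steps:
L = 7 (L = -3 + 10 = 7)
(L/(-31))² = (7/(-31))² = (7*(-1/31))² = (-7/31)² = 49/961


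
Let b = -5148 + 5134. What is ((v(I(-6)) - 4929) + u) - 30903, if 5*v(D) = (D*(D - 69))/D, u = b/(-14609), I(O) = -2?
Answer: -374055087/10435 ≈ -35846.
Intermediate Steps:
b = -14
u = 2/2087 (u = -14/(-14609) = -14*(-1/14609) = 2/2087 ≈ 0.00095831)
v(D) = -69/5 + D/5 (v(D) = ((D*(D - 69))/D)/5 = ((D*(-69 + D))/D)/5 = (-69 + D)/5 = -69/5 + D/5)
((v(I(-6)) - 4929) + u) - 30903 = (((-69/5 + (⅕)*(-2)) - 4929) + 2/2087) - 30903 = (((-69/5 - ⅖) - 4929) + 2/2087) - 30903 = ((-71/5 - 4929) + 2/2087) - 30903 = (-24716/5 + 2/2087) - 30903 = -51582282/10435 - 30903 = -374055087/10435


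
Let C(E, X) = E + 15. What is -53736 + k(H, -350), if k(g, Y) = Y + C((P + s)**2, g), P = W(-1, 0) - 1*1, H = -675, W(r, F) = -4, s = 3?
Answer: -54067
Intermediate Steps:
P = -5 (P = -4 - 1*1 = -4 - 1 = -5)
C(E, X) = 15 + E
k(g, Y) = 19 + Y (k(g, Y) = Y + (15 + (-5 + 3)**2) = Y + (15 + (-2)**2) = Y + (15 + 4) = Y + 19 = 19 + Y)
-53736 + k(H, -350) = -53736 + (19 - 350) = -53736 - 331 = -54067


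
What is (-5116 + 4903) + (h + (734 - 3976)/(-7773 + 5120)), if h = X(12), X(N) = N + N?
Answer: -498175/2653 ≈ -187.78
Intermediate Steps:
X(N) = 2*N
h = 24 (h = 2*12 = 24)
(-5116 + 4903) + (h + (734 - 3976)/(-7773 + 5120)) = (-5116 + 4903) + (24 + (734 - 3976)/(-7773 + 5120)) = -213 + (24 - 3242/(-2653)) = -213 + (24 - 3242*(-1/2653)) = -213 + (24 + 3242/2653) = -213 + 66914/2653 = -498175/2653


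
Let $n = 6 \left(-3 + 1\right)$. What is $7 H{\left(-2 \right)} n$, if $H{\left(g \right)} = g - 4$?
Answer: $504$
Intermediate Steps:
$H{\left(g \right)} = -4 + g$
$n = -12$ ($n = 6 \left(-2\right) = -12$)
$7 H{\left(-2 \right)} n = 7 \left(-4 - 2\right) \left(-12\right) = 7 \left(-6\right) \left(-12\right) = \left(-42\right) \left(-12\right) = 504$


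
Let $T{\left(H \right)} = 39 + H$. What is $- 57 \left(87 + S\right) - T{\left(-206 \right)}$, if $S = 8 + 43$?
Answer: $-7699$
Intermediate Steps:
$S = 51$
$- 57 \left(87 + S\right) - T{\left(-206 \right)} = - 57 \left(87 + 51\right) - \left(39 - 206\right) = \left(-57\right) 138 - -167 = -7866 + 167 = -7699$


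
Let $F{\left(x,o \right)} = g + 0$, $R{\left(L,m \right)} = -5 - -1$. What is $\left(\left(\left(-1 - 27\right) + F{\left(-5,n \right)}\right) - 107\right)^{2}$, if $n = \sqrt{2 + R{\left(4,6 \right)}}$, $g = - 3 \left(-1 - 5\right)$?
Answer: $13689$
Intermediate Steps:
$R{\left(L,m \right)} = -4$ ($R{\left(L,m \right)} = -5 + 1 = -4$)
$g = 18$ ($g = \left(-3\right) \left(-6\right) = 18$)
$n = i \sqrt{2}$ ($n = \sqrt{2 - 4} = \sqrt{-2} = i \sqrt{2} \approx 1.4142 i$)
$F{\left(x,o \right)} = 18$ ($F{\left(x,o \right)} = 18 + 0 = 18$)
$\left(\left(\left(-1 - 27\right) + F{\left(-5,n \right)}\right) - 107\right)^{2} = \left(\left(\left(-1 - 27\right) + 18\right) - 107\right)^{2} = \left(\left(-28 + 18\right) - 107\right)^{2} = \left(-10 - 107\right)^{2} = \left(-117\right)^{2} = 13689$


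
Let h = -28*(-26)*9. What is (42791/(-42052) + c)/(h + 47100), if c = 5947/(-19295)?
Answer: -1075735589/43532875477680 ≈ -2.4711e-5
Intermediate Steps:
h = 6552 (h = 728*9 = 6552)
c = -5947/19295 (c = 5947*(-1/19295) = -5947/19295 ≈ -0.30821)
(42791/(-42052) + c)/(h + 47100) = (42791/(-42052) - 5947/19295)/(6552 + 47100) = (42791*(-1/42052) - 5947/19295)/53652 = (-42791/42052 - 5947/19295)*(1/53652) = -1075735589/811393340*1/53652 = -1075735589/43532875477680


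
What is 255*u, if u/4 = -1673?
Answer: -1706460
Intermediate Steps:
u = -6692 (u = 4*(-1673) = -6692)
255*u = 255*(-6692) = -1706460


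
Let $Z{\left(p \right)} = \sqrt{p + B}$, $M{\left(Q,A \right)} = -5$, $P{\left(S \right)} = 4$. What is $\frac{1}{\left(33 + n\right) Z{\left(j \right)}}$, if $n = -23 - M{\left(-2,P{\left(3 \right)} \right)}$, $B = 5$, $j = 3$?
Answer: $\frac{\sqrt{2}}{60} \approx 0.02357$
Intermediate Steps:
$n = -18$ ($n = -23 - -5 = -23 + 5 = -18$)
$Z{\left(p \right)} = \sqrt{5 + p}$ ($Z{\left(p \right)} = \sqrt{p + 5} = \sqrt{5 + p}$)
$\frac{1}{\left(33 + n\right) Z{\left(j \right)}} = \frac{1}{\left(33 - 18\right) \sqrt{5 + 3}} = \frac{1}{15 \sqrt{8}} = \frac{1}{15 \cdot 2 \sqrt{2}} = \frac{1}{30 \sqrt{2}} = \frac{\sqrt{2}}{60}$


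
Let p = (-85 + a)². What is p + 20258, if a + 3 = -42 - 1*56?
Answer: 54854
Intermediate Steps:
a = -101 (a = -3 + (-42 - 1*56) = -3 + (-42 - 56) = -3 - 98 = -101)
p = 34596 (p = (-85 - 101)² = (-186)² = 34596)
p + 20258 = 34596 + 20258 = 54854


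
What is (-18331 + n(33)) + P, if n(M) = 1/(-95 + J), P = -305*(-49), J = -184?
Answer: -944695/279 ≈ -3386.0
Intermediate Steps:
P = 14945
n(M) = -1/279 (n(M) = 1/(-95 - 184) = 1/(-279) = -1/279)
(-18331 + n(33)) + P = (-18331 - 1/279) + 14945 = -5114350/279 + 14945 = -944695/279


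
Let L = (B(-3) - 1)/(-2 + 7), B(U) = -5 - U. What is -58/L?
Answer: 290/3 ≈ 96.667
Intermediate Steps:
L = -⅗ (L = ((-5 - 1*(-3)) - 1)/(-2 + 7) = ((-5 + 3) - 1)/5 = (-2 - 1)*(⅕) = -3*⅕ = -⅗ ≈ -0.60000)
-58/L = -58/(-⅗) = -58*(-5/3) = 290/3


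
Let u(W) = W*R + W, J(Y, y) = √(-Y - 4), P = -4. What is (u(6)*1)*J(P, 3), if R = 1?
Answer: 0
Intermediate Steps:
J(Y, y) = √(-4 - Y)
u(W) = 2*W (u(W) = W*1 + W = W + W = 2*W)
(u(6)*1)*J(P, 3) = ((2*6)*1)*√(-4 - 1*(-4)) = (12*1)*√(-4 + 4) = 12*√0 = 12*0 = 0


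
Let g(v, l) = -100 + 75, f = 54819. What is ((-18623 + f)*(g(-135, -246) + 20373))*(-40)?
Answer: -29460648320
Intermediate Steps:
g(v, l) = -25
((-18623 + f)*(g(-135, -246) + 20373))*(-40) = ((-18623 + 54819)*(-25 + 20373))*(-40) = (36196*20348)*(-40) = 736516208*(-40) = -29460648320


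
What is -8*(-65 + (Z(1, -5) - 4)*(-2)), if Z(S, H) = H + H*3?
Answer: 136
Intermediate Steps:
Z(S, H) = 4*H (Z(S, H) = H + 3*H = 4*H)
-8*(-65 + (Z(1, -5) - 4)*(-2)) = -8*(-65 + (4*(-5) - 4)*(-2)) = -8*(-65 + (-20 - 4)*(-2)) = -8*(-65 - 24*(-2)) = -8*(-65 + 48) = -8*(-17) = 136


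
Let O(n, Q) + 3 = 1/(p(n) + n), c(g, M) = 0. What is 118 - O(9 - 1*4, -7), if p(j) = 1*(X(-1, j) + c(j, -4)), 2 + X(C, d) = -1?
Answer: 241/2 ≈ 120.50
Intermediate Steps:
X(C, d) = -3 (X(C, d) = -2 - 1 = -3)
p(j) = -3 (p(j) = 1*(-3 + 0) = 1*(-3) = -3)
O(n, Q) = -3 + 1/(-3 + n)
118 - O(9 - 1*4, -7) = 118 - (10 - 3*(9 - 1*4))/(-3 + (9 - 1*4)) = 118 - (10 - 3*(9 - 4))/(-3 + (9 - 4)) = 118 - (10 - 3*5)/(-3 + 5) = 118 - (10 - 15)/2 = 118 - (-5)/2 = 118 - 1*(-5/2) = 118 + 5/2 = 241/2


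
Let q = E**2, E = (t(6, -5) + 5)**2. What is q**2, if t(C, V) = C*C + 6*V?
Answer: 214358881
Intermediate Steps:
t(C, V) = C**2 + 6*V
E = 121 (E = ((6**2 + 6*(-5)) + 5)**2 = ((36 - 30) + 5)**2 = (6 + 5)**2 = 11**2 = 121)
q = 14641 (q = 121**2 = 14641)
q**2 = 14641**2 = 214358881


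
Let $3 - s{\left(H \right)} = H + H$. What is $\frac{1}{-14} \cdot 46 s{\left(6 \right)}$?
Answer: $\frac{207}{7} \approx 29.571$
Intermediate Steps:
$s{\left(H \right)} = 3 - 2 H$ ($s{\left(H \right)} = 3 - \left(H + H\right) = 3 - 2 H$)
$\frac{1}{-14} \cdot 46 s{\left(6 \right)} = \frac{1}{-14} \cdot 46 \left(3 - 12\right) = \left(- \frac{1}{14}\right) 46 \left(3 - 12\right) = \left(- \frac{23}{7}\right) \left(-9\right) = \frac{207}{7}$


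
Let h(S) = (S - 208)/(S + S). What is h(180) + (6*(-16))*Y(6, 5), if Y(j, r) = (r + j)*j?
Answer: -570247/90 ≈ -6336.1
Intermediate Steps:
Y(j, r) = j*(j + r) (Y(j, r) = (j + r)*j = j*(j + r))
h(S) = (-208 + S)/(2*S) (h(S) = (-208 + S)/((2*S)) = (-208 + S)*(1/(2*S)) = (-208 + S)/(2*S))
h(180) + (6*(-16))*Y(6, 5) = (1/2)*(-208 + 180)/180 + (6*(-16))*(6*(6 + 5)) = (1/2)*(1/180)*(-28) - 576*11 = -7/90 - 96*66 = -7/90 - 6336 = -570247/90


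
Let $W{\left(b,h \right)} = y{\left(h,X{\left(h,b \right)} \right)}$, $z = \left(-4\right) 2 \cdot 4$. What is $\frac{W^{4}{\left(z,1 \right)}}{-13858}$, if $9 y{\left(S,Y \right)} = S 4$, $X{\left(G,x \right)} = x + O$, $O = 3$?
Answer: $- \frac{128}{45461169} \approx -2.8156 \cdot 10^{-6}$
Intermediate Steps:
$X{\left(G,x \right)} = 3 + x$ ($X{\left(G,x \right)} = x + 3 = 3 + x$)
$y{\left(S,Y \right)} = \frac{4 S}{9}$ ($y{\left(S,Y \right)} = \frac{S 4}{9} = \frac{4 S}{9}$)
$z = -32$ ($z = \left(-8\right) 4 = -32$)
$W{\left(b,h \right)} = \frac{4 h}{9}$
$\frac{W^{4}{\left(z,1 \right)}}{-13858} = \frac{\left(\frac{4}{9} \cdot 1\right)^{4}}{-13858} = \left(\frac{4}{9}\right)^{4} \left(- \frac{1}{13858}\right) = \frac{256}{6561} \left(- \frac{1}{13858}\right) = - \frac{128}{45461169}$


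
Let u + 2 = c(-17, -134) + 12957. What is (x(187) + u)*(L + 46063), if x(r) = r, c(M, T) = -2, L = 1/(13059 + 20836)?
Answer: 4103110554408/6779 ≈ 6.0527e+8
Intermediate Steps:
L = 1/33895 ≈ 2.9503e-5
u = 12953 (u = -2 + (-2 + 12957) = -2 + 12955 = 12953)
(x(187) + u)*(L + 46063) = (187 + 12953)*(1/33895 + 46063) = 13140*(1561305386/33895) = 4103110554408/6779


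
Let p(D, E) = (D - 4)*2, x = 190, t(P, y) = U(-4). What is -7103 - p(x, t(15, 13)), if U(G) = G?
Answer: -7475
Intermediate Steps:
t(P, y) = -4
p(D, E) = -8 + 2*D (p(D, E) = (-4 + D)*2 = -8 + 2*D)
-7103 - p(x, t(15, 13)) = -7103 - (-8 + 2*190) = -7103 - (-8 + 380) = -7103 - 1*372 = -7103 - 372 = -7475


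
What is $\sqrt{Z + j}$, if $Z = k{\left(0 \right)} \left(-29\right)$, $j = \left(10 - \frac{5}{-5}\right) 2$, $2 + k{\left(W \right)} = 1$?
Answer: $\sqrt{51} \approx 7.1414$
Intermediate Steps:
$k{\left(W \right)} = -1$ ($k{\left(W \right)} = -2 + 1 = -1$)
$j = 22$ ($j = \left(10 - -1\right) 2 = \left(10 + 1\right) 2 = 11 \cdot 2 = 22$)
$Z = 29$ ($Z = \left(-1\right) \left(-29\right) = 29$)
$\sqrt{Z + j} = \sqrt{29 + 22} = \sqrt{51}$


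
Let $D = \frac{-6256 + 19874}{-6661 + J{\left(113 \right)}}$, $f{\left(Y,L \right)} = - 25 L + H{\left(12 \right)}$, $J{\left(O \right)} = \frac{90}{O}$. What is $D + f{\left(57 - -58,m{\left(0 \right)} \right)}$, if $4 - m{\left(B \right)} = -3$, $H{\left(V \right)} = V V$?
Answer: $- \frac{24869527}{752603} \approx -33.045$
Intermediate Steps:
$H{\left(V \right)} = V^{2}$
$m{\left(B \right)} = 7$ ($m{\left(B \right)} = 4 - -3 = 4 + 3 = 7$)
$f{\left(Y,L \right)} = 144 - 25 L$ ($f{\left(Y,L \right)} = - 25 L + 12^{2} = - 25 L + 144 = 144 - 25 L$)
$D = - \frac{1538834}{752603}$ ($D = \frac{-6256 + 19874}{-6661 + \frac{90}{113}} = \frac{13618}{-6661 + 90 \cdot \frac{1}{113}} = \frac{13618}{-6661 + \frac{90}{113}} = \frac{13618}{- \frac{752603}{113}} = 13618 \left(- \frac{113}{752603}\right) = - \frac{1538834}{752603} \approx -2.0447$)
$D + f{\left(57 - -58,m{\left(0 \right)} \right)} = - \frac{1538834}{752603} + \left(144 - 175\right) = - \frac{1538834}{752603} - 31 = - \frac{24869527}{752603}$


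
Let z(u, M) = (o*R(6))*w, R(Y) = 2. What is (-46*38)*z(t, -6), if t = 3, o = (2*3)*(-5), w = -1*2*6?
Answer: -1258560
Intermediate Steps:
w = -12 (w = -2*6 = -12)
o = -30 (o = 6*(-5) = -30)
z(u, M) = 720 (z(u, M) = -30*2*(-12) = -60*(-12) = 720)
(-46*38)*z(t, -6) = -46*38*720 = -1748*720 = -1258560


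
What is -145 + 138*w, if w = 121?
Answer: 16553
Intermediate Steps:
-145 + 138*w = -145 + 138*121 = -145 + 16698 = 16553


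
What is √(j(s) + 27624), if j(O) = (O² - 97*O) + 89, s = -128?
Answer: √56513 ≈ 237.72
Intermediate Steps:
j(O) = 89 + O² - 97*O
√(j(s) + 27624) = √((89 + (-128)² - 97*(-128)) + 27624) = √((89 + 16384 + 12416) + 27624) = √(28889 + 27624) = √56513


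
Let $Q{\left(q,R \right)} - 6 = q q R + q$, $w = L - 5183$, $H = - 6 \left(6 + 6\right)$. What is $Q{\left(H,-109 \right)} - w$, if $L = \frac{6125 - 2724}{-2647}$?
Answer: $- \frac{1482155132}{2647} \approx -5.5994 \cdot 10^{5}$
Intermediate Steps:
$L = - \frac{3401}{2647}$ ($L = \left(6125 - 2724\right) \left(- \frac{1}{2647}\right) = 3401 \left(- \frac{1}{2647}\right) = - \frac{3401}{2647} \approx -1.2849$)
$H = -72$ ($H = \left(-6\right) 12 = -72$)
$w = - \frac{13722802}{2647}$ ($w = - \frac{3401}{2647} - 5183 = - \frac{13722802}{2647} \approx -5184.3$)
$Q{\left(q,R \right)} = 6 + q + R q^{2}$ ($Q{\left(q,R \right)} = 6 + \left(q q R + q\right) = 6 + \left(q^{2} R + q\right) = 6 + \left(R q^{2} + q\right) = 6 + \left(q + R q^{2}\right) = 6 + q + R q^{2}$)
$Q{\left(H,-109 \right)} - w = \left(6 - 72 - 109 \left(-72\right)^{2}\right) - - \frac{13722802}{2647} = \left(6 - 72 - 565056\right) + \frac{13722802}{2647} = -565122 + \frac{13722802}{2647} = - \frac{1482155132}{2647}$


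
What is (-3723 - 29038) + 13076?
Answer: -19685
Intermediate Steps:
(-3723 - 29038) + 13076 = -32761 + 13076 = -19685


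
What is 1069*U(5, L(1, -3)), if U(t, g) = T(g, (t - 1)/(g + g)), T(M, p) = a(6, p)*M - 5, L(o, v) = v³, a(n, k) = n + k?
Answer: -176385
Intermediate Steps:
a(n, k) = k + n
T(M, p) = -5 + M*(6 + p) (T(M, p) = (p + 6)*M - 5 = (6 + p)*M - 5 = M*(6 + p) - 5 = -5 + M*(6 + p))
U(t, g) = -5 + g*(6 + (-1 + t)/(2*g)) (U(t, g) = -5 + g*(6 + (t - 1)/(g + g)) = -5 + g*(6 + (-1 + t)/((2*g))) = -5 + g*(6 + (-1 + t)*(1/(2*g))) = -5 + g*(6 + (-1 + t)/(2*g)))
1069*U(5, L(1, -3)) = 1069*(-11/2 + (½)*5 + 6*(-3)³) = 1069*(-11/2 + 5/2 + 6*(-27)) = 1069*(-11/2 + 5/2 - 162) = 1069*(-165) = -176385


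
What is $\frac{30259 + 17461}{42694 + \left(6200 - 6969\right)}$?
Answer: $\frac{9544}{8385} \approx 1.1382$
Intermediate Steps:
$\frac{30259 + 17461}{42694 + \left(6200 - 6969\right)} = \frac{47720}{42694 - 769} = \frac{47720}{41925} = 47720 \cdot \frac{1}{41925} = \frac{9544}{8385}$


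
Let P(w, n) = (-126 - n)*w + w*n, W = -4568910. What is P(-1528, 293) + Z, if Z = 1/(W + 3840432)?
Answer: 140252412383/728478 ≈ 1.9253e+5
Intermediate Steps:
P(w, n) = n*w + w*(-126 - n) (P(w, n) = w*(-126 - n) + n*w = n*w + w*(-126 - n))
Z = -1/728478 (Z = 1/(-4568910 + 3840432) = 1/(-728478) = -1/728478 ≈ -1.3727e-6)
P(-1528, 293) + Z = -126*(-1528) - 1/728478 = 192528 - 1/728478 = 140252412383/728478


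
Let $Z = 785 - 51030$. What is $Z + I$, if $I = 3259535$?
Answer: $3209290$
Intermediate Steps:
$Z = -50245$ ($Z = 785 - 51030 = -50245$)
$Z + I = -50245 + 3259535 = 3209290$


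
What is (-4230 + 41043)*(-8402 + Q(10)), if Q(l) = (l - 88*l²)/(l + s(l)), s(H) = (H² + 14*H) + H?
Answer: -8074232103/26 ≈ -3.1055e+8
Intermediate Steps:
s(H) = H² + 15*H
Q(l) = (l - 88*l²)/(l + l*(15 + l))
(-4230 + 41043)*(-8402 + Q(10)) = (-4230 + 41043)*(-8402 + (1 - 88*10)/(16 + 10)) = 36813*(-8402 + (1 - 880)/26) = 36813*(-8402 + (1/26)*(-879)) = 36813*(-8402 - 879/26) = 36813*(-219331/26) = -8074232103/26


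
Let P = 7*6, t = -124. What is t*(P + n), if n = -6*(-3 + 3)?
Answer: -5208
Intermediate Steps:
P = 42
n = 0 (n = -6*0 = 0)
t*(P + n) = -124*(42 + 0) = -124*42 = -5208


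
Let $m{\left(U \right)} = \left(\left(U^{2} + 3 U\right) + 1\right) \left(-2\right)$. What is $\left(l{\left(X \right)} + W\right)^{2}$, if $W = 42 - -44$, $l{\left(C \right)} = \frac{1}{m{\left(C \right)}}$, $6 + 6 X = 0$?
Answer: $\frac{29929}{4} \approx 7482.3$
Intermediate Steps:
$X = -1$ ($X = -1 + \frac{1}{6} \cdot 0 = -1 + 0 = -1$)
$m{\left(U \right)} = -2 - 6 U - 2 U^{2}$ ($m{\left(U \right)} = \left(1 + U^{2} + 3 U\right) \left(-2\right) = -2 - 6 U - 2 U^{2}$)
$l{\left(C \right)} = \frac{1}{-2 - 6 C - 2 C^{2}}$
$W = 86$ ($W = 42 + 44 = 86$)
$\left(l{\left(X \right)} + W\right)^{2} = \left(- \frac{1}{2 + 2 \left(-1\right)^{2} + 6 \left(-1\right)} + 86\right)^{2} = \left(- \frac{1}{2 + 2 \cdot 1 - 6} + 86\right)^{2} = \left(- \frac{1}{2 + 2 - 6} + 86\right)^{2} = \left(- \frac{1}{-2} + 86\right)^{2} = \left(\left(-1\right) \left(- \frac{1}{2}\right) + 86\right)^{2} = \left(\frac{1}{2} + 86\right)^{2} = \left(\frac{173}{2}\right)^{2} = \frac{29929}{4}$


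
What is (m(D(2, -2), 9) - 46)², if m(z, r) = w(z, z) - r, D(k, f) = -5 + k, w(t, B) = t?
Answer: 3364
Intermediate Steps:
m(z, r) = z - r
(m(D(2, -2), 9) - 46)² = (((-5 + 2) - 1*9) - 46)² = ((-3 - 9) - 46)² = (-12 - 46)² = (-58)² = 3364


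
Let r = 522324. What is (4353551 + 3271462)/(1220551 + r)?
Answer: 7625013/1742875 ≈ 4.3750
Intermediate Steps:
(4353551 + 3271462)/(1220551 + r) = (4353551 + 3271462)/(1220551 + 522324) = 7625013/1742875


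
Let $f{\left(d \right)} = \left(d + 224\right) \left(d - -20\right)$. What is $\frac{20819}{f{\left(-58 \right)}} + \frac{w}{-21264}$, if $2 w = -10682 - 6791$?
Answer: $- \frac{193792687}{67066656} \approx -2.8896$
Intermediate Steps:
$w = - \frac{17473}{2}$ ($w = \frac{-10682 - 6791}{2} = \frac{1}{2} \left(-17473\right) = - \frac{17473}{2} \approx -8736.5$)
$f{\left(d \right)} = \left(20 + d\right) \left(224 + d\right)$ ($f{\left(d \right)} = \left(224 + d\right) \left(d + 20\right) = \left(224 + d\right) \left(20 + d\right) = \left(20 + d\right) \left(224 + d\right)$)
$\frac{20819}{f{\left(-58 \right)}} + \frac{w}{-21264} = \frac{20819}{4480 + \left(-58\right)^{2} + 244 \left(-58\right)} - \frac{17473}{2 \left(-21264\right)} = \frac{20819}{4480 + 3364 - 14152} - - \frac{17473}{42528} = \frac{20819}{-6308} + \frac{17473}{42528} = 20819 \left(- \frac{1}{6308}\right) + \frac{17473}{42528} = - \frac{20819}{6308} + \frac{17473}{42528} = - \frac{193792687}{67066656}$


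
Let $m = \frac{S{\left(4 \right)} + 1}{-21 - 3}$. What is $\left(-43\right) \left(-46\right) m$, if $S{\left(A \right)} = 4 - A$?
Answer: $- \frac{989}{12} \approx -82.417$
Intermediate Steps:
$m = - \frac{1}{24}$ ($m = \frac{\left(4 - 4\right) + 1}{-21 - 3} = \frac{\left(4 - 4\right) + 1}{-24} = \left(0 + 1\right) \left(- \frac{1}{24}\right) = 1 \left(- \frac{1}{24}\right) = - \frac{1}{24} \approx -0.041667$)
$\left(-43\right) \left(-46\right) m = \left(-43\right) \left(-46\right) \left(- \frac{1}{24}\right) = 1978 \left(- \frac{1}{24}\right) = - \frac{989}{12}$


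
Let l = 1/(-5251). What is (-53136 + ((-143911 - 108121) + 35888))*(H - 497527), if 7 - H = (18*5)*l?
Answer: 703487922350400/5251 ≈ 1.3397e+11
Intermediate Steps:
l = -1/5251 ≈ -0.00019044
H = 36847/5251 (H = 7 - 18*5*(-1)/5251 = 7 - 90*(-1)/5251 = 7 - 1*(-90/5251) = 7 + 90/5251 = 36847/5251 ≈ 7.0171)
(-53136 + ((-143911 - 108121) + 35888))*(H - 497527) = (-53136 + ((-143911 - 108121) + 35888))*(36847/5251 - 497527) = (-53136 + (-252032 + 35888))*(-2612477430/5251) = (-53136 - 216144)*(-2612477430/5251) = -269280*(-2612477430/5251) = 703487922350400/5251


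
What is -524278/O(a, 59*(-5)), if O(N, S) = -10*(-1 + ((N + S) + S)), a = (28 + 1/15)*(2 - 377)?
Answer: -262139/55580 ≈ -4.7164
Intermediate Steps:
a = -10525 (a = (28 + 1/15)*(-375) = (421/15)*(-375) = -10525)
O(N, S) = 10 - 20*S - 10*N (O(N, S) = -10*(-1 + (N + 2*S)) = -10*(-1 + N + 2*S) = 10 - 20*S - 10*N)
-524278/O(a, 59*(-5)) = -524278/(10 - 1180*(-5) - 10*(-10525)) = -524278/(10 - 20*(-295) + 105250) = -524278/(10 + 5900 + 105250) = -524278/111160 = -524278*1/111160 = -262139/55580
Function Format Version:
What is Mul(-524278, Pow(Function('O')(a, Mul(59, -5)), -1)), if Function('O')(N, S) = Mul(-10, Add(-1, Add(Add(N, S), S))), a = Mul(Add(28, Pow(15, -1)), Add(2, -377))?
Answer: Rational(-262139, 55580) ≈ -4.7164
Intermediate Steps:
a = -10525 (a = Mul(Add(28, Rational(1, 15)), -375) = Mul(Rational(421, 15), -375) = -10525)
Function('O')(N, S) = Add(10, Mul(-20, S), Mul(-10, N)) (Function('O')(N, S) = Mul(-10, Add(-1, Add(N, Mul(2, S)))) = Mul(-10, Add(-1, N, Mul(2, S))) = Add(10, Mul(-20, S), Mul(-10, N)))
Mul(-524278, Pow(Function('O')(a, Mul(59, -5)), -1)) = Mul(-524278, Pow(Add(10, Mul(-20, Mul(59, -5)), Mul(-10, -10525)), -1)) = Mul(-524278, Pow(Add(10, Mul(-20, -295), 105250), -1)) = Mul(-524278, Pow(Add(10, 5900, 105250), -1)) = Mul(-524278, Pow(111160, -1)) = Mul(-524278, Rational(1, 111160)) = Rational(-262139, 55580)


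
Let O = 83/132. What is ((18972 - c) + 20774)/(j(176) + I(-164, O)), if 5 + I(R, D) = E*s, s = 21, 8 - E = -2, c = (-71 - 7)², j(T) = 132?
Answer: 33662/337 ≈ 99.887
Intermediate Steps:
c = 6084 (c = (-78)² = 6084)
E = 10 (E = 8 - 1*(-2) = 8 + 2 = 10)
O = 83/132 (O = 83*(1/132) = 83/132 ≈ 0.62879)
I(R, D) = 205 (I(R, D) = -5 + 10*21 = -5 + 210 = 205)
((18972 - c) + 20774)/(j(176) + I(-164, O)) = ((18972 - 1*6084) + 20774)/(132 + 205) = ((18972 - 6084) + 20774)/337 = (12888 + 20774)*(1/337) = 33662*(1/337) = 33662/337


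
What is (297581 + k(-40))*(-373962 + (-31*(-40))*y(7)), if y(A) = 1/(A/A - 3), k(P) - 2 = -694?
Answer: -111209275398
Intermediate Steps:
k(P) = -692 (k(P) = 2 - 694 = -692)
y(A) = -1/2 (y(A) = 1/(1 - 3) = 1/(-2) = -1/2)
(297581 + k(-40))*(-373962 + (-31*(-40))*y(7)) = (297581 - 692)*(-373962 - 31*(-40)*(-1/2)) = 296889*(-373962 + 1240*(-1/2)) = 296889*(-373962 - 620) = 296889*(-374582) = -111209275398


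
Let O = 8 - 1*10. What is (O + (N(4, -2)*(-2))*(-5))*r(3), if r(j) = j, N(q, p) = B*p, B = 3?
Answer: -186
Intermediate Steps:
N(q, p) = 3*p
O = -2 (O = 8 - 10 = -2)
(O + (N(4, -2)*(-2))*(-5))*r(3) = (-2 + ((3*(-2))*(-2))*(-5))*3 = (-2 - 6*(-2)*(-5))*3 = (-2 + 12*(-5))*3 = (-2 - 60)*3 = -62*3 = -186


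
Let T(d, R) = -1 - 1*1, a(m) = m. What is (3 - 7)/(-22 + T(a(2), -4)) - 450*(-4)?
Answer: 10801/6 ≈ 1800.2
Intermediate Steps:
T(d, R) = -2 (T(d, R) = -1 - 1 = -2)
(3 - 7)/(-22 + T(a(2), -4)) - 450*(-4) = (3 - 7)/(-22 - 2) - 450*(-4) = -4/(-24) - 45*(-40) = -4*(-1/24) + 1800 = ⅙ + 1800 = 10801/6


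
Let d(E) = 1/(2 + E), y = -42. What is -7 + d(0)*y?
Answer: -28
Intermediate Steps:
-7 + d(0)*y = -7 - 42/(2 + 0) = -7 - 42/2 = -7 + (½)*(-42) = -7 - 21 = -28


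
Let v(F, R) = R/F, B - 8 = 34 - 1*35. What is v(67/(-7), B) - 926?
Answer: -62091/67 ≈ -926.73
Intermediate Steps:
B = 7 (B = 8 + (34 - 1*35) = 8 + (34 - 35) = 8 - 1 = 7)
v(67/(-7), B) - 926 = 7/((67/(-7))) - 926 = 7/((67*(-⅐))) - 926 = 7/(-67/7) - 926 = 7*(-7/67) - 926 = -49/67 - 926 = -62091/67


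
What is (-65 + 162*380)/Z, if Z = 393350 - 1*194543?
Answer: 8785/28401 ≈ 0.30932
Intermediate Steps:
Z = 198807 (Z = 393350 - 194543 = 198807)
(-65 + 162*380)/Z = (-65 + 162*380)/198807 = (-65 + 61560)*(1/198807) = 61495*(1/198807) = 8785/28401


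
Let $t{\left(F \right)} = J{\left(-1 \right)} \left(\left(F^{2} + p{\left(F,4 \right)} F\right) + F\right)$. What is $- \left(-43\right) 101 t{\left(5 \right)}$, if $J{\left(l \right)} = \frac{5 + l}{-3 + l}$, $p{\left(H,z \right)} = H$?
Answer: $-238865$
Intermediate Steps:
$J{\left(l \right)} = \frac{5 + l}{-3 + l}$
$t{\left(F \right)} = - F - 2 F^{2}$ ($t{\left(F \right)} = \frac{5 - 1}{-3 - 1} \left(\left(F^{2} + F F\right) + F\right) = \frac{1}{-4} \cdot 4 \left(\left(F^{2} + F^{2}\right) + F\right) = \left(- \frac{1}{4}\right) 4 \left(2 F^{2} + F\right) = - (F + 2 F^{2}) = - F - 2 F^{2}$)
$- \left(-43\right) 101 t{\left(5 \right)} = - \left(-43\right) 101 \left(\left(-1\right) 5 \left(1 + 2 \cdot 5\right)\right) = - \left(-4343\right) \left(\left(-1\right) 5 \left(1 + 10\right)\right) = - \left(-4343\right) \left(\left(-1\right) 5 \cdot 11\right) = - \left(-4343\right) \left(-55\right) = \left(-1\right) 238865 = -238865$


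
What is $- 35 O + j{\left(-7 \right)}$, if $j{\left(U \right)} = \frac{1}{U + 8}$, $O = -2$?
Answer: $71$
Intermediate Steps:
$j{\left(U \right)} = \frac{1}{8 + U}$
$- 35 O + j{\left(-7 \right)} = \left(-35\right) \left(-2\right) + \frac{1}{8 - 7} = 70 + 1^{-1} = 70 + 1 = 71$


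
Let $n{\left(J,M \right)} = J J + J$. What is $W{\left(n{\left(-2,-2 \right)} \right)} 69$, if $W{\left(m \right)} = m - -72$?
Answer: $5106$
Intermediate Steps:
$n{\left(J,M \right)} = J + J^{2}$ ($n{\left(J,M \right)} = J^{2} + J = J + J^{2}$)
$W{\left(m \right)} = 72 + m$ ($W{\left(m \right)} = m + 72 = 72 + m$)
$W{\left(n{\left(-2,-2 \right)} \right)} 69 = \left(72 - 2 \left(1 - 2\right)\right) 69 = \left(72 - -2\right) 69 = \left(72 + 2\right) 69 = 74 \cdot 69 = 5106$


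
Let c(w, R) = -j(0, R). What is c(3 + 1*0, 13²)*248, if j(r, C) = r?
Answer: 0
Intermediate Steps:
c(w, R) = 0 (c(w, R) = -1*0 = 0)
c(3 + 1*0, 13²)*248 = 0*248 = 0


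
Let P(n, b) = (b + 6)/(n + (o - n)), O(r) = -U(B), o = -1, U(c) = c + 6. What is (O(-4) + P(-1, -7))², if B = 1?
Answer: 36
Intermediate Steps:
U(c) = 6 + c
O(r) = -7 (O(r) = -(6 + 1) = -1*7 = -7)
P(n, b) = -6 - b (P(n, b) = (b + 6)/(n + (-1 - n)) = (6 + b)/(-1) = (6 + b)*(-1) = -6 - b)
(O(-4) + P(-1, -7))² = (-7 + (-6 - 1*(-7)))² = (-7 + (-6 + 7))² = (-7 + 1)² = (-6)² = 36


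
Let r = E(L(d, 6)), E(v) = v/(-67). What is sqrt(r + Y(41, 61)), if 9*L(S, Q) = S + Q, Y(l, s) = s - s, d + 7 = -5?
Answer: sqrt(402)/201 ≈ 0.099751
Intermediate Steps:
d = -12 (d = -7 - 5 = -12)
Y(l, s) = 0
L(S, Q) = Q/9 + S/9 (L(S, Q) = (S + Q)/9 = (Q + S)/9 = Q/9 + S/9)
E(v) = -v/67 (E(v) = v*(-1/67) = -v/67)
r = 2/201 (r = -((1/9)*6 + (1/9)*(-12))/67 = -(2/3 - 4/3)/67 = -1/67*(-2/3) = 2/201 ≈ 0.0099503)
sqrt(r + Y(41, 61)) = sqrt(2/201 + 0) = sqrt(2/201) = sqrt(402)/201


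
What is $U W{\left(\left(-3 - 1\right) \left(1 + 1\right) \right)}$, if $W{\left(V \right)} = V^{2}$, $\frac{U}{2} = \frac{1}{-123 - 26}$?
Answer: $- \frac{128}{149} \approx -0.85906$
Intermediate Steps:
$U = - \frac{2}{149}$ ($U = \frac{2}{-123 - 26} = \frac{2}{-149} = 2 \left(- \frac{1}{149}\right) = - \frac{2}{149} \approx -0.013423$)
$U W{\left(\left(-3 - 1\right) \left(1 + 1\right) \right)} = - \frac{2 \left(\left(-3 - 1\right) \left(1 + 1\right)\right)^{2}}{149} = - \frac{2 \left(\left(-4\right) 2\right)^{2}}{149} = - \frac{2 \left(-8\right)^{2}}{149} = \left(- \frac{2}{149}\right) 64 = - \frac{128}{149}$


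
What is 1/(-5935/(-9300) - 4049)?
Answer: -1860/7529953 ≈ -0.00024701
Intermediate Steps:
1/(-5935/(-9300) - 4049) = 1/(-5935*(-1/9300) - 4049) = 1/(1187/1860 - 4049) = 1/(-7529953/1860) = -1860/7529953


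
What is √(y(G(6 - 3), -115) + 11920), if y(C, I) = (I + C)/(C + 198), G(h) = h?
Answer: 4*√30097338/201 ≈ 109.18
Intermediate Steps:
y(C, I) = (C + I)/(198 + C)
√(y(G(6 - 3), -115) + 11920) = √(((6 - 3) - 115)/(198 + (6 - 3)) + 11920) = √((3 - 115)/(198 + 3) + 11920) = √(-112/201 + 11920) = √(2395808/201) = 4*√30097338/201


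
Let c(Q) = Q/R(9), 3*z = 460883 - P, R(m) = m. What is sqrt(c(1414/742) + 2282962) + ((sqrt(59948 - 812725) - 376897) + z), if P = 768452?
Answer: -479420 + 5*sqrt(2308622707)/159 + I*sqrt(752777) ≈ -4.7791e+5 + 867.63*I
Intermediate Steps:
z = -102523 (z = (460883 - 1*768452)/3 = (460883 - 768452)/3 = (1/3)*(-307569) = -102523)
c(Q) = Q/9
sqrt(c(1414/742) + 2282962) + ((sqrt(59948 - 812725) - 376897) + z) = sqrt((1414/742)/9 + 2282962) + ((sqrt(59948 - 812725) - 376897) - 102523) = sqrt((1414*(1/742))/9 + 2282962) + ((sqrt(-752777) - 376897) - 102523) = sqrt((1/9)*(101/53) + 2282962) + ((I*sqrt(752777) - 376897) - 102523) = sqrt(101/477 + 2282962) + ((-376897 + I*sqrt(752777)) - 102523) = sqrt(1088972975/477) + (-479420 + I*sqrt(752777)) = 5*sqrt(2308622707)/159 + (-479420 + I*sqrt(752777)) = -479420 + 5*sqrt(2308622707)/159 + I*sqrt(752777)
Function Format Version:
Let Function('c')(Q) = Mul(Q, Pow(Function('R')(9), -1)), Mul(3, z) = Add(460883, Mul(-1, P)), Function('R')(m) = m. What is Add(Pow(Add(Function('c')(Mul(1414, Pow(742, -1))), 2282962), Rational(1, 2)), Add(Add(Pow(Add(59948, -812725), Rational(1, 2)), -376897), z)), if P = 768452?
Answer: Add(-479420, Mul(Rational(5, 159), Pow(2308622707, Rational(1, 2))), Mul(I, Pow(752777, Rational(1, 2)))) ≈ Add(-4.7791e+5, Mul(867.63, I))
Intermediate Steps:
z = -102523 (z = Mul(Rational(1, 3), Add(460883, Mul(-1, 768452))) = Mul(Rational(1, 3), Add(460883, -768452)) = Mul(Rational(1, 3), -307569) = -102523)
Function('c')(Q) = Mul(Rational(1, 9), Q) (Function('c')(Q) = Mul(Q, Pow(9, -1)) = Mul(Q, Rational(1, 9)) = Mul(Rational(1, 9), Q))
Add(Pow(Add(Function('c')(Mul(1414, Pow(742, -1))), 2282962), Rational(1, 2)), Add(Add(Pow(Add(59948, -812725), Rational(1, 2)), -376897), z)) = Add(Pow(Add(Mul(Rational(1, 9), Mul(1414, Pow(742, -1))), 2282962), Rational(1, 2)), Add(Add(Pow(Add(59948, -812725), Rational(1, 2)), -376897), -102523)) = Add(Pow(Add(Mul(Rational(1, 9), Mul(1414, Rational(1, 742))), 2282962), Rational(1, 2)), Add(Add(Pow(-752777, Rational(1, 2)), -376897), -102523)) = Add(Pow(Add(Mul(Rational(1, 9), Rational(101, 53)), 2282962), Rational(1, 2)), Add(Add(Mul(I, Pow(752777, Rational(1, 2))), -376897), -102523)) = Add(Pow(Add(Rational(101, 477), 2282962), Rational(1, 2)), Add(Add(-376897, Mul(I, Pow(752777, Rational(1, 2)))), -102523)) = Add(Pow(Rational(1088972975, 477), Rational(1, 2)), Add(-479420, Mul(I, Pow(752777, Rational(1, 2))))) = Add(Mul(Rational(5, 159), Pow(2308622707, Rational(1, 2))), Add(-479420, Mul(I, Pow(752777, Rational(1, 2))))) = Add(-479420, Mul(Rational(5, 159), Pow(2308622707, Rational(1, 2))), Mul(I, Pow(752777, Rational(1, 2))))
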